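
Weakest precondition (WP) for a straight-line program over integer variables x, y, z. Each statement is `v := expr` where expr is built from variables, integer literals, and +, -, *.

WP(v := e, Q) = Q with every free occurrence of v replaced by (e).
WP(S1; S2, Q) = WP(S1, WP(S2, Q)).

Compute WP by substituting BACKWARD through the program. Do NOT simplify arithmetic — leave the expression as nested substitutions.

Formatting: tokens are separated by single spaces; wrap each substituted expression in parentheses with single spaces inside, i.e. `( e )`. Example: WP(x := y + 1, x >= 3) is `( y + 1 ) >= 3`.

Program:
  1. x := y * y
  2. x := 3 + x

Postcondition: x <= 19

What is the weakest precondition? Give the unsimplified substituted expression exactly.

post: x <= 19
stmt 2: x := 3 + x  -- replace 1 occurrence(s) of x with (3 + x)
  => ( 3 + x ) <= 19
stmt 1: x := y * y  -- replace 1 occurrence(s) of x with (y * y)
  => ( 3 + ( y * y ) ) <= 19

Answer: ( 3 + ( y * y ) ) <= 19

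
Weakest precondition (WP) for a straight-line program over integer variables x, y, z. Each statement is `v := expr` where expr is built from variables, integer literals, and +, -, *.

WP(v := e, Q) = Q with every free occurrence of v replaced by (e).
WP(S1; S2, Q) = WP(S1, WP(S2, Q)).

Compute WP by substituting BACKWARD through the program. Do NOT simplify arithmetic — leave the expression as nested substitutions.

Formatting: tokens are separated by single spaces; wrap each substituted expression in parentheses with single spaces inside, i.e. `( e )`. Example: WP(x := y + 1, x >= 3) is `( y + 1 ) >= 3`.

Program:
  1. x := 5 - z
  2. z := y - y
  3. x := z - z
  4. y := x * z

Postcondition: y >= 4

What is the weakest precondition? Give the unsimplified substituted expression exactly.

Answer: ( ( ( y - y ) - ( y - y ) ) * ( y - y ) ) >= 4

Derivation:
post: y >= 4
stmt 4: y := x * z  -- replace 1 occurrence(s) of y with (x * z)
  => ( x * z ) >= 4
stmt 3: x := z - z  -- replace 1 occurrence(s) of x with (z - z)
  => ( ( z - z ) * z ) >= 4
stmt 2: z := y - y  -- replace 3 occurrence(s) of z with (y - y)
  => ( ( ( y - y ) - ( y - y ) ) * ( y - y ) ) >= 4
stmt 1: x := 5 - z  -- replace 0 occurrence(s) of x with (5 - z)
  => ( ( ( y - y ) - ( y - y ) ) * ( y - y ) ) >= 4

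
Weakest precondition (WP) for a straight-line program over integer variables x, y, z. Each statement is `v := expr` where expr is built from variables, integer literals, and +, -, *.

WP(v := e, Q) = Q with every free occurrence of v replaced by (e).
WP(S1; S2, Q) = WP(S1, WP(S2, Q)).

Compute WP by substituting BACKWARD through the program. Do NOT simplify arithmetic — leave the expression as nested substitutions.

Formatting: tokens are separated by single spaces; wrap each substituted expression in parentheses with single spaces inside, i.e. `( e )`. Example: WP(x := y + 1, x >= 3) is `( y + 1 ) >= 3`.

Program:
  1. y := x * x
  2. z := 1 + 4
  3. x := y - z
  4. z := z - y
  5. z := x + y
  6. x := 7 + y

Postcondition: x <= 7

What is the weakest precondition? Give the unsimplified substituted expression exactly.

Answer: ( 7 + ( x * x ) ) <= 7

Derivation:
post: x <= 7
stmt 6: x := 7 + y  -- replace 1 occurrence(s) of x with (7 + y)
  => ( 7 + y ) <= 7
stmt 5: z := x + y  -- replace 0 occurrence(s) of z with (x + y)
  => ( 7 + y ) <= 7
stmt 4: z := z - y  -- replace 0 occurrence(s) of z with (z - y)
  => ( 7 + y ) <= 7
stmt 3: x := y - z  -- replace 0 occurrence(s) of x with (y - z)
  => ( 7 + y ) <= 7
stmt 2: z := 1 + 4  -- replace 0 occurrence(s) of z with (1 + 4)
  => ( 7 + y ) <= 7
stmt 1: y := x * x  -- replace 1 occurrence(s) of y with (x * x)
  => ( 7 + ( x * x ) ) <= 7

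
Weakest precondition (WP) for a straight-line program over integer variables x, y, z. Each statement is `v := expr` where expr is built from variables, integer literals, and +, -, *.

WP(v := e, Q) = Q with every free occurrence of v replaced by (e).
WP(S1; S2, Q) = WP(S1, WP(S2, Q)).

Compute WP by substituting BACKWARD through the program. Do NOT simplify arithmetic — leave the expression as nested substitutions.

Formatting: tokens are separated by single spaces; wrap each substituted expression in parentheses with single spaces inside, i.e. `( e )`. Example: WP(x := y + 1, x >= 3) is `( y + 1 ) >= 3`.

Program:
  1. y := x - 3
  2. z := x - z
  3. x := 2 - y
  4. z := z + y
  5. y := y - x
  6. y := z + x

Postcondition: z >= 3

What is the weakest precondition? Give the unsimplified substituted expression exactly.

post: z >= 3
stmt 6: y := z + x  -- replace 0 occurrence(s) of y with (z + x)
  => z >= 3
stmt 5: y := y - x  -- replace 0 occurrence(s) of y with (y - x)
  => z >= 3
stmt 4: z := z + y  -- replace 1 occurrence(s) of z with (z + y)
  => ( z + y ) >= 3
stmt 3: x := 2 - y  -- replace 0 occurrence(s) of x with (2 - y)
  => ( z + y ) >= 3
stmt 2: z := x - z  -- replace 1 occurrence(s) of z with (x - z)
  => ( ( x - z ) + y ) >= 3
stmt 1: y := x - 3  -- replace 1 occurrence(s) of y with (x - 3)
  => ( ( x - z ) + ( x - 3 ) ) >= 3

Answer: ( ( x - z ) + ( x - 3 ) ) >= 3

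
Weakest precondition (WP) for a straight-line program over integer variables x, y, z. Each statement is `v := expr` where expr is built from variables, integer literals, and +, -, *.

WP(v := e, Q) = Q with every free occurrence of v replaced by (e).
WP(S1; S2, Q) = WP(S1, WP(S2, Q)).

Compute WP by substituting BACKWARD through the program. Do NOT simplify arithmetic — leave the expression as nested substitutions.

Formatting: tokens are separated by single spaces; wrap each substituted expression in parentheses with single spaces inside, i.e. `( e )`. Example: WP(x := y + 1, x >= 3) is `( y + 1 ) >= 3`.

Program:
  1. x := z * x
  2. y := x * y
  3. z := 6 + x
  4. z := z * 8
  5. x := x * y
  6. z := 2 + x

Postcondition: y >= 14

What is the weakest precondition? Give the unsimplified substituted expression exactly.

post: y >= 14
stmt 6: z := 2 + x  -- replace 0 occurrence(s) of z with (2 + x)
  => y >= 14
stmt 5: x := x * y  -- replace 0 occurrence(s) of x with (x * y)
  => y >= 14
stmt 4: z := z * 8  -- replace 0 occurrence(s) of z with (z * 8)
  => y >= 14
stmt 3: z := 6 + x  -- replace 0 occurrence(s) of z with (6 + x)
  => y >= 14
stmt 2: y := x * y  -- replace 1 occurrence(s) of y with (x * y)
  => ( x * y ) >= 14
stmt 1: x := z * x  -- replace 1 occurrence(s) of x with (z * x)
  => ( ( z * x ) * y ) >= 14

Answer: ( ( z * x ) * y ) >= 14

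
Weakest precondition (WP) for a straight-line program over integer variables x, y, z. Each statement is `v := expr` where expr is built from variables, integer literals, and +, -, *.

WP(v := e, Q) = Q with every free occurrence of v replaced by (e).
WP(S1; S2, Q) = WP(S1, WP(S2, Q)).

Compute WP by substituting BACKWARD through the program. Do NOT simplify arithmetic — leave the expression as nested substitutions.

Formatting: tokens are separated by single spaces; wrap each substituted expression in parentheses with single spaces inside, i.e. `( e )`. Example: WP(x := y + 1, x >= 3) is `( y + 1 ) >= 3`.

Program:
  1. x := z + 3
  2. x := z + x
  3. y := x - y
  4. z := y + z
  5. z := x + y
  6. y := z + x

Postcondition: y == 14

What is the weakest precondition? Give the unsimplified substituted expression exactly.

post: y == 14
stmt 6: y := z + x  -- replace 1 occurrence(s) of y with (z + x)
  => ( z + x ) == 14
stmt 5: z := x + y  -- replace 1 occurrence(s) of z with (x + y)
  => ( ( x + y ) + x ) == 14
stmt 4: z := y + z  -- replace 0 occurrence(s) of z with (y + z)
  => ( ( x + y ) + x ) == 14
stmt 3: y := x - y  -- replace 1 occurrence(s) of y with (x - y)
  => ( ( x + ( x - y ) ) + x ) == 14
stmt 2: x := z + x  -- replace 3 occurrence(s) of x with (z + x)
  => ( ( ( z + x ) + ( ( z + x ) - y ) ) + ( z + x ) ) == 14
stmt 1: x := z + 3  -- replace 3 occurrence(s) of x with (z + 3)
  => ( ( ( z + ( z + 3 ) ) + ( ( z + ( z + 3 ) ) - y ) ) + ( z + ( z + 3 ) ) ) == 14

Answer: ( ( ( z + ( z + 3 ) ) + ( ( z + ( z + 3 ) ) - y ) ) + ( z + ( z + 3 ) ) ) == 14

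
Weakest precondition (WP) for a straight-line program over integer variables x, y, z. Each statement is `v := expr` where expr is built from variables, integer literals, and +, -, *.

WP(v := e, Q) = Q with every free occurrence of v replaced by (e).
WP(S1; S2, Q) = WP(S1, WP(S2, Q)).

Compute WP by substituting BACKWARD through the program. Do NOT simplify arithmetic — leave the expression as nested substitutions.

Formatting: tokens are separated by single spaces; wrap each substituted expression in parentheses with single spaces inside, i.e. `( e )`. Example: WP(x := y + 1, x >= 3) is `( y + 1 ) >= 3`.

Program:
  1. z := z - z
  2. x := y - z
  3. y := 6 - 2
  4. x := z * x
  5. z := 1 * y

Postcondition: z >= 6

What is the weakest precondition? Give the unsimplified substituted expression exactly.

Answer: ( 1 * ( 6 - 2 ) ) >= 6

Derivation:
post: z >= 6
stmt 5: z := 1 * y  -- replace 1 occurrence(s) of z with (1 * y)
  => ( 1 * y ) >= 6
stmt 4: x := z * x  -- replace 0 occurrence(s) of x with (z * x)
  => ( 1 * y ) >= 6
stmt 3: y := 6 - 2  -- replace 1 occurrence(s) of y with (6 - 2)
  => ( 1 * ( 6 - 2 ) ) >= 6
stmt 2: x := y - z  -- replace 0 occurrence(s) of x with (y - z)
  => ( 1 * ( 6 - 2 ) ) >= 6
stmt 1: z := z - z  -- replace 0 occurrence(s) of z with (z - z)
  => ( 1 * ( 6 - 2 ) ) >= 6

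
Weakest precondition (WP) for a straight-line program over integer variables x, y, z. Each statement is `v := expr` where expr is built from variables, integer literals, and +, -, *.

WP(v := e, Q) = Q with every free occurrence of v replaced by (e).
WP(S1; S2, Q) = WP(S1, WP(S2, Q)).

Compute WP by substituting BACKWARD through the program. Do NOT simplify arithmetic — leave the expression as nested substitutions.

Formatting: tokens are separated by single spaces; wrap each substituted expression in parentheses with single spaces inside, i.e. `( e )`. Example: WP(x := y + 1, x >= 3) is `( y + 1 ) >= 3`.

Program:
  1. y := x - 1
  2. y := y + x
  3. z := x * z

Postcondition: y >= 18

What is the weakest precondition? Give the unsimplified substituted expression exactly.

Answer: ( ( x - 1 ) + x ) >= 18

Derivation:
post: y >= 18
stmt 3: z := x * z  -- replace 0 occurrence(s) of z with (x * z)
  => y >= 18
stmt 2: y := y + x  -- replace 1 occurrence(s) of y with (y + x)
  => ( y + x ) >= 18
stmt 1: y := x - 1  -- replace 1 occurrence(s) of y with (x - 1)
  => ( ( x - 1 ) + x ) >= 18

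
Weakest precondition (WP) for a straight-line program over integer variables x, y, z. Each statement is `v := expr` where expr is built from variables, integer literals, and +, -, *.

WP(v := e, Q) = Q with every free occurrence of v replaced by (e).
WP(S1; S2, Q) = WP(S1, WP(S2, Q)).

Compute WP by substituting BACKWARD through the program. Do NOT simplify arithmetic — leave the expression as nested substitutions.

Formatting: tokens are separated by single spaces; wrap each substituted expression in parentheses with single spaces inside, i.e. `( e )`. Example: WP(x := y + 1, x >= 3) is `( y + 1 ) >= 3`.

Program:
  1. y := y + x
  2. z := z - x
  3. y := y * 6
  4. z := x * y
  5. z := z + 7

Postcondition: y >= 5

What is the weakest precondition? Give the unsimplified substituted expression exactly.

Answer: ( ( y + x ) * 6 ) >= 5

Derivation:
post: y >= 5
stmt 5: z := z + 7  -- replace 0 occurrence(s) of z with (z + 7)
  => y >= 5
stmt 4: z := x * y  -- replace 0 occurrence(s) of z with (x * y)
  => y >= 5
stmt 3: y := y * 6  -- replace 1 occurrence(s) of y with (y * 6)
  => ( y * 6 ) >= 5
stmt 2: z := z - x  -- replace 0 occurrence(s) of z with (z - x)
  => ( y * 6 ) >= 5
stmt 1: y := y + x  -- replace 1 occurrence(s) of y with (y + x)
  => ( ( y + x ) * 6 ) >= 5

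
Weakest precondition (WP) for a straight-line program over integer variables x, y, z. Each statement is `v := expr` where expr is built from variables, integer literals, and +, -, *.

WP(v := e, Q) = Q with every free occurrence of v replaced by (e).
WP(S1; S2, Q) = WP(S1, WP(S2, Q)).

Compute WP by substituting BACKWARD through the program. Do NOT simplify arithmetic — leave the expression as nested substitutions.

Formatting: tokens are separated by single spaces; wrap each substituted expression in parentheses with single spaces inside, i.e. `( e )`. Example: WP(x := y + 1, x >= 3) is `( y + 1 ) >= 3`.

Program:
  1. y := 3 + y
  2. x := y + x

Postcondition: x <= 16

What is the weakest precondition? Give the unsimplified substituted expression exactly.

Answer: ( ( 3 + y ) + x ) <= 16

Derivation:
post: x <= 16
stmt 2: x := y + x  -- replace 1 occurrence(s) of x with (y + x)
  => ( y + x ) <= 16
stmt 1: y := 3 + y  -- replace 1 occurrence(s) of y with (3 + y)
  => ( ( 3 + y ) + x ) <= 16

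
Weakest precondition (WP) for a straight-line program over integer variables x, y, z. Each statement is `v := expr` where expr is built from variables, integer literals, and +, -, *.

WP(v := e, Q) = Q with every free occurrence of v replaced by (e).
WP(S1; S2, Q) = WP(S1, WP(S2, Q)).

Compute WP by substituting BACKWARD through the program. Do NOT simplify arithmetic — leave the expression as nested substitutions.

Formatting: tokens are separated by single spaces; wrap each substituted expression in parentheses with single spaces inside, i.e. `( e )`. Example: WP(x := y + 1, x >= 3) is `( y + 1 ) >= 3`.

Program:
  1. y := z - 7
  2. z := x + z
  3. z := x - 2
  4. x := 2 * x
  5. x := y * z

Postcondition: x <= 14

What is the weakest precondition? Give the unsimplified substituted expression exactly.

Answer: ( ( z - 7 ) * ( x - 2 ) ) <= 14

Derivation:
post: x <= 14
stmt 5: x := y * z  -- replace 1 occurrence(s) of x with (y * z)
  => ( y * z ) <= 14
stmt 4: x := 2 * x  -- replace 0 occurrence(s) of x with (2 * x)
  => ( y * z ) <= 14
stmt 3: z := x - 2  -- replace 1 occurrence(s) of z with (x - 2)
  => ( y * ( x - 2 ) ) <= 14
stmt 2: z := x + z  -- replace 0 occurrence(s) of z with (x + z)
  => ( y * ( x - 2 ) ) <= 14
stmt 1: y := z - 7  -- replace 1 occurrence(s) of y with (z - 7)
  => ( ( z - 7 ) * ( x - 2 ) ) <= 14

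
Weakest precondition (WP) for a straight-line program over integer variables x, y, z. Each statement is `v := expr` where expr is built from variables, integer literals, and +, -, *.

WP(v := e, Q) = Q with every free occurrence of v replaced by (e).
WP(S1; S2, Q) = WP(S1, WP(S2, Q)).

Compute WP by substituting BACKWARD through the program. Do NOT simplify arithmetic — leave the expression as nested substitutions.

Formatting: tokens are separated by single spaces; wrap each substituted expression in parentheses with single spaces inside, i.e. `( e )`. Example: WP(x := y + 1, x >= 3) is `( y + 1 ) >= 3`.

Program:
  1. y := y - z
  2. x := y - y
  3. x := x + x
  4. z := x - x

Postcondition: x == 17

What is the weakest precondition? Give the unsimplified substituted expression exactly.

Answer: ( ( ( y - z ) - ( y - z ) ) + ( ( y - z ) - ( y - z ) ) ) == 17

Derivation:
post: x == 17
stmt 4: z := x - x  -- replace 0 occurrence(s) of z with (x - x)
  => x == 17
stmt 3: x := x + x  -- replace 1 occurrence(s) of x with (x + x)
  => ( x + x ) == 17
stmt 2: x := y - y  -- replace 2 occurrence(s) of x with (y - y)
  => ( ( y - y ) + ( y - y ) ) == 17
stmt 1: y := y - z  -- replace 4 occurrence(s) of y with (y - z)
  => ( ( ( y - z ) - ( y - z ) ) + ( ( y - z ) - ( y - z ) ) ) == 17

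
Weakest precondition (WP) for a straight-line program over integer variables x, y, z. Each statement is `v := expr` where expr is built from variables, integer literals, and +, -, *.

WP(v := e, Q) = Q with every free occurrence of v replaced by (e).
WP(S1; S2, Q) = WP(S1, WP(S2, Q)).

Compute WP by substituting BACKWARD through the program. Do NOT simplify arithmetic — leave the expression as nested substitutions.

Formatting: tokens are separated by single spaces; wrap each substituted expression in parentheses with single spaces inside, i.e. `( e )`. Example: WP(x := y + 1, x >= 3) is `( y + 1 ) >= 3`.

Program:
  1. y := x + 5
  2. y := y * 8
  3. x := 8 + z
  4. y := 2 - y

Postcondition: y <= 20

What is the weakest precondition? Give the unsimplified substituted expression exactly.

post: y <= 20
stmt 4: y := 2 - y  -- replace 1 occurrence(s) of y with (2 - y)
  => ( 2 - y ) <= 20
stmt 3: x := 8 + z  -- replace 0 occurrence(s) of x with (8 + z)
  => ( 2 - y ) <= 20
stmt 2: y := y * 8  -- replace 1 occurrence(s) of y with (y * 8)
  => ( 2 - ( y * 8 ) ) <= 20
stmt 1: y := x + 5  -- replace 1 occurrence(s) of y with (x + 5)
  => ( 2 - ( ( x + 5 ) * 8 ) ) <= 20

Answer: ( 2 - ( ( x + 5 ) * 8 ) ) <= 20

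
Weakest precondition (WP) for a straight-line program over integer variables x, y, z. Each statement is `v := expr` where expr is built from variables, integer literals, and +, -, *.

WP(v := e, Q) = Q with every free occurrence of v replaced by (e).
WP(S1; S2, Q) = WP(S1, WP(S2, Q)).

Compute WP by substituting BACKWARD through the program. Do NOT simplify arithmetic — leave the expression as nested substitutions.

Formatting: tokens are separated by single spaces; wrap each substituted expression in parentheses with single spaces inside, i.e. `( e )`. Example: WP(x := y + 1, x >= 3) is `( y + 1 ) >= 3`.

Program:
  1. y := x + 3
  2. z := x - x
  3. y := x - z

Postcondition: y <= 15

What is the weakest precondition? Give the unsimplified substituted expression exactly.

Answer: ( x - ( x - x ) ) <= 15

Derivation:
post: y <= 15
stmt 3: y := x - z  -- replace 1 occurrence(s) of y with (x - z)
  => ( x - z ) <= 15
stmt 2: z := x - x  -- replace 1 occurrence(s) of z with (x - x)
  => ( x - ( x - x ) ) <= 15
stmt 1: y := x + 3  -- replace 0 occurrence(s) of y with (x + 3)
  => ( x - ( x - x ) ) <= 15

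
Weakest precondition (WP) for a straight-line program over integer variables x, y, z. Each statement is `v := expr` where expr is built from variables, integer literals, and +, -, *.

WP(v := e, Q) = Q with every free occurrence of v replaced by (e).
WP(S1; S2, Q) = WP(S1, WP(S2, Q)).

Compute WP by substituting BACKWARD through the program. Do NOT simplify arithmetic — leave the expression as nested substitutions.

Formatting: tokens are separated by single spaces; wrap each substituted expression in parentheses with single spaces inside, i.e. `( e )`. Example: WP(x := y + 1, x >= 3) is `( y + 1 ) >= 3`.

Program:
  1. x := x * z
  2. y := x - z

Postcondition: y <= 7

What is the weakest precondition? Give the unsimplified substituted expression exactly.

Answer: ( ( x * z ) - z ) <= 7

Derivation:
post: y <= 7
stmt 2: y := x - z  -- replace 1 occurrence(s) of y with (x - z)
  => ( x - z ) <= 7
stmt 1: x := x * z  -- replace 1 occurrence(s) of x with (x * z)
  => ( ( x * z ) - z ) <= 7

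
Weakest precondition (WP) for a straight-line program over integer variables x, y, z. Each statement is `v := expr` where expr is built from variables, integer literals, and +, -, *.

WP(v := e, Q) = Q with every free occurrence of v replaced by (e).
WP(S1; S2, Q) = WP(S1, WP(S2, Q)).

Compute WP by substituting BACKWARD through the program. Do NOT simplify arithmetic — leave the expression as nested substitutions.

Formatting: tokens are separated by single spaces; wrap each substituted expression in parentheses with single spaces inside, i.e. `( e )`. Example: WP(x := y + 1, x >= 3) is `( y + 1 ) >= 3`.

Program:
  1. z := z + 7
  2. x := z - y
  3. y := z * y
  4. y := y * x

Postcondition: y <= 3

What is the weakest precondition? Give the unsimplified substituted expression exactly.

post: y <= 3
stmt 4: y := y * x  -- replace 1 occurrence(s) of y with (y * x)
  => ( y * x ) <= 3
stmt 3: y := z * y  -- replace 1 occurrence(s) of y with (z * y)
  => ( ( z * y ) * x ) <= 3
stmt 2: x := z - y  -- replace 1 occurrence(s) of x with (z - y)
  => ( ( z * y ) * ( z - y ) ) <= 3
stmt 1: z := z + 7  -- replace 2 occurrence(s) of z with (z + 7)
  => ( ( ( z + 7 ) * y ) * ( ( z + 7 ) - y ) ) <= 3

Answer: ( ( ( z + 7 ) * y ) * ( ( z + 7 ) - y ) ) <= 3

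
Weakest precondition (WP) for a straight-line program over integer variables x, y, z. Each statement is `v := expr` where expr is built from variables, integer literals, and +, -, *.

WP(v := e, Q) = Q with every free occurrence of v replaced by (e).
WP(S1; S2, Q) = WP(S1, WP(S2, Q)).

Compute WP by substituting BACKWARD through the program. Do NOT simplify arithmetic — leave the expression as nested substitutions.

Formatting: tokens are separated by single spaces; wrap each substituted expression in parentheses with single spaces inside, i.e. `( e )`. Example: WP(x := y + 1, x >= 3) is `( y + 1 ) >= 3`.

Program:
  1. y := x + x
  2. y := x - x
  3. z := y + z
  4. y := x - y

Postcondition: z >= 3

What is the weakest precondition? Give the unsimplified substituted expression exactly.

Answer: ( ( x - x ) + z ) >= 3

Derivation:
post: z >= 3
stmt 4: y := x - y  -- replace 0 occurrence(s) of y with (x - y)
  => z >= 3
stmt 3: z := y + z  -- replace 1 occurrence(s) of z with (y + z)
  => ( y + z ) >= 3
stmt 2: y := x - x  -- replace 1 occurrence(s) of y with (x - x)
  => ( ( x - x ) + z ) >= 3
stmt 1: y := x + x  -- replace 0 occurrence(s) of y with (x + x)
  => ( ( x - x ) + z ) >= 3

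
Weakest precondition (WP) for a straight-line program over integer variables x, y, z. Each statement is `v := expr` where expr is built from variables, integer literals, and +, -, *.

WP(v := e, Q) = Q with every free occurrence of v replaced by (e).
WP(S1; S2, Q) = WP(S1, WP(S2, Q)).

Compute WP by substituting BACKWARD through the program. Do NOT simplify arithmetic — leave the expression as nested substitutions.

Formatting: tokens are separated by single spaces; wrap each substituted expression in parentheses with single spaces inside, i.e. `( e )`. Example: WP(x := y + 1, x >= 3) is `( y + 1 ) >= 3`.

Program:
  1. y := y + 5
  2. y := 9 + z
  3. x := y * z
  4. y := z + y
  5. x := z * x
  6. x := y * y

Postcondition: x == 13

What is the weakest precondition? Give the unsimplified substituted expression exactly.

Answer: ( ( z + ( 9 + z ) ) * ( z + ( 9 + z ) ) ) == 13

Derivation:
post: x == 13
stmt 6: x := y * y  -- replace 1 occurrence(s) of x with (y * y)
  => ( y * y ) == 13
stmt 5: x := z * x  -- replace 0 occurrence(s) of x with (z * x)
  => ( y * y ) == 13
stmt 4: y := z + y  -- replace 2 occurrence(s) of y with (z + y)
  => ( ( z + y ) * ( z + y ) ) == 13
stmt 3: x := y * z  -- replace 0 occurrence(s) of x with (y * z)
  => ( ( z + y ) * ( z + y ) ) == 13
stmt 2: y := 9 + z  -- replace 2 occurrence(s) of y with (9 + z)
  => ( ( z + ( 9 + z ) ) * ( z + ( 9 + z ) ) ) == 13
stmt 1: y := y + 5  -- replace 0 occurrence(s) of y with (y + 5)
  => ( ( z + ( 9 + z ) ) * ( z + ( 9 + z ) ) ) == 13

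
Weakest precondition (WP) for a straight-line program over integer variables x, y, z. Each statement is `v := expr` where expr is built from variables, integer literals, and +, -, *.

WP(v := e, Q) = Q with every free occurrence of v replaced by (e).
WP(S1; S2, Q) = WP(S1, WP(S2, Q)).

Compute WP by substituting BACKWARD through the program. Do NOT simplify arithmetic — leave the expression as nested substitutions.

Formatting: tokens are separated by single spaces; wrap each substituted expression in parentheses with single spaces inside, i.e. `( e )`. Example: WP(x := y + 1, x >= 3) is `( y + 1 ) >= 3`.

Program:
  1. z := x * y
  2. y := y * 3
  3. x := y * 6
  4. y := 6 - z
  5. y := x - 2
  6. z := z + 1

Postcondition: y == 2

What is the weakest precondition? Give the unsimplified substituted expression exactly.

post: y == 2
stmt 6: z := z + 1  -- replace 0 occurrence(s) of z with (z + 1)
  => y == 2
stmt 5: y := x - 2  -- replace 1 occurrence(s) of y with (x - 2)
  => ( x - 2 ) == 2
stmt 4: y := 6 - z  -- replace 0 occurrence(s) of y with (6 - z)
  => ( x - 2 ) == 2
stmt 3: x := y * 6  -- replace 1 occurrence(s) of x with (y * 6)
  => ( ( y * 6 ) - 2 ) == 2
stmt 2: y := y * 3  -- replace 1 occurrence(s) of y with (y * 3)
  => ( ( ( y * 3 ) * 6 ) - 2 ) == 2
stmt 1: z := x * y  -- replace 0 occurrence(s) of z with (x * y)
  => ( ( ( y * 3 ) * 6 ) - 2 ) == 2

Answer: ( ( ( y * 3 ) * 6 ) - 2 ) == 2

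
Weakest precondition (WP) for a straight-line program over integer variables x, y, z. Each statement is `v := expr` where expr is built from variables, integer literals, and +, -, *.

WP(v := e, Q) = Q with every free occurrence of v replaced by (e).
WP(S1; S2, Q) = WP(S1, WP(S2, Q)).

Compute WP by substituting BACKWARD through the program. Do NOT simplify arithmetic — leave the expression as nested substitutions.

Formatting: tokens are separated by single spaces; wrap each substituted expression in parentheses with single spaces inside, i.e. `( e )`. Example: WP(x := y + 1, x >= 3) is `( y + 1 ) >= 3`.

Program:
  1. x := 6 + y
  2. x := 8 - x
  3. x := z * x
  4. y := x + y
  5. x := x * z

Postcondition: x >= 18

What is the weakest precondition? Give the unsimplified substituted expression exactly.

post: x >= 18
stmt 5: x := x * z  -- replace 1 occurrence(s) of x with (x * z)
  => ( x * z ) >= 18
stmt 4: y := x + y  -- replace 0 occurrence(s) of y with (x + y)
  => ( x * z ) >= 18
stmt 3: x := z * x  -- replace 1 occurrence(s) of x with (z * x)
  => ( ( z * x ) * z ) >= 18
stmt 2: x := 8 - x  -- replace 1 occurrence(s) of x with (8 - x)
  => ( ( z * ( 8 - x ) ) * z ) >= 18
stmt 1: x := 6 + y  -- replace 1 occurrence(s) of x with (6 + y)
  => ( ( z * ( 8 - ( 6 + y ) ) ) * z ) >= 18

Answer: ( ( z * ( 8 - ( 6 + y ) ) ) * z ) >= 18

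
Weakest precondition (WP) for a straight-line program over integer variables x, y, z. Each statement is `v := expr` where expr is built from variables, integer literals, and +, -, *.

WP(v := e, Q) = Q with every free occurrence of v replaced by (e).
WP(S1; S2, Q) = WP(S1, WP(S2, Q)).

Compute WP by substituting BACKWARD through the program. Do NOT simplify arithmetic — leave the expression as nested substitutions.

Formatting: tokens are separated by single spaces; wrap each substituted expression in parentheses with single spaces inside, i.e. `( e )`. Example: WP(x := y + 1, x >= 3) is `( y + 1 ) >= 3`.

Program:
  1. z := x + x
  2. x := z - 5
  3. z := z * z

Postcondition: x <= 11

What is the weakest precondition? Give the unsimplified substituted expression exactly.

post: x <= 11
stmt 3: z := z * z  -- replace 0 occurrence(s) of z with (z * z)
  => x <= 11
stmt 2: x := z - 5  -- replace 1 occurrence(s) of x with (z - 5)
  => ( z - 5 ) <= 11
stmt 1: z := x + x  -- replace 1 occurrence(s) of z with (x + x)
  => ( ( x + x ) - 5 ) <= 11

Answer: ( ( x + x ) - 5 ) <= 11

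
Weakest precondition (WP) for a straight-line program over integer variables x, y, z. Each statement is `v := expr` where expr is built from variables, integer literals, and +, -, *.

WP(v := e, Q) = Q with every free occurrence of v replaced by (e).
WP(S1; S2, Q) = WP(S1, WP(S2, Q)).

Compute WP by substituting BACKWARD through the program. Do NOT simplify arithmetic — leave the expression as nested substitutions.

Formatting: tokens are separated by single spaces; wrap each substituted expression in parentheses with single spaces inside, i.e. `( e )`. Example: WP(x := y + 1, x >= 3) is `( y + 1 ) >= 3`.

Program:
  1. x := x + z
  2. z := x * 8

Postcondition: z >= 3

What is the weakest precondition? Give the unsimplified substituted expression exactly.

Answer: ( ( x + z ) * 8 ) >= 3

Derivation:
post: z >= 3
stmt 2: z := x * 8  -- replace 1 occurrence(s) of z with (x * 8)
  => ( x * 8 ) >= 3
stmt 1: x := x + z  -- replace 1 occurrence(s) of x with (x + z)
  => ( ( x + z ) * 8 ) >= 3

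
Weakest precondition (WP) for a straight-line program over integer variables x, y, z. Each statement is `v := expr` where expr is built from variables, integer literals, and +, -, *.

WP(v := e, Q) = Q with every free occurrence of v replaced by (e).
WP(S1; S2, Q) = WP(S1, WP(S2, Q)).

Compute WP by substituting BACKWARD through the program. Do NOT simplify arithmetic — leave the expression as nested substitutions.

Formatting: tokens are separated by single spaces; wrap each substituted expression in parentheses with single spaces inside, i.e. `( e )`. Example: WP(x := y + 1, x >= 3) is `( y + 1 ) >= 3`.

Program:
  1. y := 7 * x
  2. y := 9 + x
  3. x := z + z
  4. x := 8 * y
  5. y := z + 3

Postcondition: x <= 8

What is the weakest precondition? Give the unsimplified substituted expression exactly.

Answer: ( 8 * ( 9 + x ) ) <= 8

Derivation:
post: x <= 8
stmt 5: y := z + 3  -- replace 0 occurrence(s) of y with (z + 3)
  => x <= 8
stmt 4: x := 8 * y  -- replace 1 occurrence(s) of x with (8 * y)
  => ( 8 * y ) <= 8
stmt 3: x := z + z  -- replace 0 occurrence(s) of x with (z + z)
  => ( 8 * y ) <= 8
stmt 2: y := 9 + x  -- replace 1 occurrence(s) of y with (9 + x)
  => ( 8 * ( 9 + x ) ) <= 8
stmt 1: y := 7 * x  -- replace 0 occurrence(s) of y with (7 * x)
  => ( 8 * ( 9 + x ) ) <= 8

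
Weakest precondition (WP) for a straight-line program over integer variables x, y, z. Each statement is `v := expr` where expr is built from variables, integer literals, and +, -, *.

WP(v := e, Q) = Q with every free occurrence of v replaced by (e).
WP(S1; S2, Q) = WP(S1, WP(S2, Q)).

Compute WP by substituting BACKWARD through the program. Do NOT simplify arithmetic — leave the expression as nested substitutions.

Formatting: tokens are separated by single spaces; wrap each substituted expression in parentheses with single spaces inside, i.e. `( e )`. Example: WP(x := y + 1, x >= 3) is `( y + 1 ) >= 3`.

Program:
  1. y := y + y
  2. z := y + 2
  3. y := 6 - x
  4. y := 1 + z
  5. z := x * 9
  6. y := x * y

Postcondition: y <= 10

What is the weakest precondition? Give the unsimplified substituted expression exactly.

Answer: ( x * ( 1 + ( ( y + y ) + 2 ) ) ) <= 10

Derivation:
post: y <= 10
stmt 6: y := x * y  -- replace 1 occurrence(s) of y with (x * y)
  => ( x * y ) <= 10
stmt 5: z := x * 9  -- replace 0 occurrence(s) of z with (x * 9)
  => ( x * y ) <= 10
stmt 4: y := 1 + z  -- replace 1 occurrence(s) of y with (1 + z)
  => ( x * ( 1 + z ) ) <= 10
stmt 3: y := 6 - x  -- replace 0 occurrence(s) of y with (6 - x)
  => ( x * ( 1 + z ) ) <= 10
stmt 2: z := y + 2  -- replace 1 occurrence(s) of z with (y + 2)
  => ( x * ( 1 + ( y + 2 ) ) ) <= 10
stmt 1: y := y + y  -- replace 1 occurrence(s) of y with (y + y)
  => ( x * ( 1 + ( ( y + y ) + 2 ) ) ) <= 10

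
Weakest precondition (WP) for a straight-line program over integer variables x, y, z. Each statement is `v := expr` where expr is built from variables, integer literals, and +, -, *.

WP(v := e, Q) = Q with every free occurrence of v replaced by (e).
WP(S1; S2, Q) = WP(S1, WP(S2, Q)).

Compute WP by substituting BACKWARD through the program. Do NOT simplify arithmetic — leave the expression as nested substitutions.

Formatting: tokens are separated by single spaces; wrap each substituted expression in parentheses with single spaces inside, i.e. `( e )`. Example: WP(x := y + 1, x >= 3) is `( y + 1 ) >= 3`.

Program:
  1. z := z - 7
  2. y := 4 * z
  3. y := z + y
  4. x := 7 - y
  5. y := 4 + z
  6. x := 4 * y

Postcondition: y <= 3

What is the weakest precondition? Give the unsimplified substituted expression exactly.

Answer: ( 4 + ( z - 7 ) ) <= 3

Derivation:
post: y <= 3
stmt 6: x := 4 * y  -- replace 0 occurrence(s) of x with (4 * y)
  => y <= 3
stmt 5: y := 4 + z  -- replace 1 occurrence(s) of y with (4 + z)
  => ( 4 + z ) <= 3
stmt 4: x := 7 - y  -- replace 0 occurrence(s) of x with (7 - y)
  => ( 4 + z ) <= 3
stmt 3: y := z + y  -- replace 0 occurrence(s) of y with (z + y)
  => ( 4 + z ) <= 3
stmt 2: y := 4 * z  -- replace 0 occurrence(s) of y with (4 * z)
  => ( 4 + z ) <= 3
stmt 1: z := z - 7  -- replace 1 occurrence(s) of z with (z - 7)
  => ( 4 + ( z - 7 ) ) <= 3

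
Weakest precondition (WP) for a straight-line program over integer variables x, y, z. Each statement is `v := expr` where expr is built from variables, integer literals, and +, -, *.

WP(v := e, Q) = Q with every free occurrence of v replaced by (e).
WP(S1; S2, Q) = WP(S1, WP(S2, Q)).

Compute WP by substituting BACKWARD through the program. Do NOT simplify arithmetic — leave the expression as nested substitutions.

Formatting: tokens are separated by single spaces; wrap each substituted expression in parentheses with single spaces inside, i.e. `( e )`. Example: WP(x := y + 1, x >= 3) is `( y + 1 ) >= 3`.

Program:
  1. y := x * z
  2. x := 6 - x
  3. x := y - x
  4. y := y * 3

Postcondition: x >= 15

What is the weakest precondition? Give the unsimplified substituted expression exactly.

Answer: ( ( x * z ) - ( 6 - x ) ) >= 15

Derivation:
post: x >= 15
stmt 4: y := y * 3  -- replace 0 occurrence(s) of y with (y * 3)
  => x >= 15
stmt 3: x := y - x  -- replace 1 occurrence(s) of x with (y - x)
  => ( y - x ) >= 15
stmt 2: x := 6 - x  -- replace 1 occurrence(s) of x with (6 - x)
  => ( y - ( 6 - x ) ) >= 15
stmt 1: y := x * z  -- replace 1 occurrence(s) of y with (x * z)
  => ( ( x * z ) - ( 6 - x ) ) >= 15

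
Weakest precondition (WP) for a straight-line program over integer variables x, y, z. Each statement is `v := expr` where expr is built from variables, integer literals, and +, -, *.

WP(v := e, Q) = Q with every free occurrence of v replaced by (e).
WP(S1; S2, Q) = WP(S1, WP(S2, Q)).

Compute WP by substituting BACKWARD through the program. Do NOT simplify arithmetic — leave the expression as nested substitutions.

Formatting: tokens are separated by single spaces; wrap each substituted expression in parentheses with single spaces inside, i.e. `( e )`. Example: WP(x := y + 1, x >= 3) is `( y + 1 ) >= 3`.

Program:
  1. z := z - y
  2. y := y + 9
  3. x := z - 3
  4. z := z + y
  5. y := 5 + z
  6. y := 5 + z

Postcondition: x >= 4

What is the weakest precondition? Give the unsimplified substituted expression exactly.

post: x >= 4
stmt 6: y := 5 + z  -- replace 0 occurrence(s) of y with (5 + z)
  => x >= 4
stmt 5: y := 5 + z  -- replace 0 occurrence(s) of y with (5 + z)
  => x >= 4
stmt 4: z := z + y  -- replace 0 occurrence(s) of z with (z + y)
  => x >= 4
stmt 3: x := z - 3  -- replace 1 occurrence(s) of x with (z - 3)
  => ( z - 3 ) >= 4
stmt 2: y := y + 9  -- replace 0 occurrence(s) of y with (y + 9)
  => ( z - 3 ) >= 4
stmt 1: z := z - y  -- replace 1 occurrence(s) of z with (z - y)
  => ( ( z - y ) - 3 ) >= 4

Answer: ( ( z - y ) - 3 ) >= 4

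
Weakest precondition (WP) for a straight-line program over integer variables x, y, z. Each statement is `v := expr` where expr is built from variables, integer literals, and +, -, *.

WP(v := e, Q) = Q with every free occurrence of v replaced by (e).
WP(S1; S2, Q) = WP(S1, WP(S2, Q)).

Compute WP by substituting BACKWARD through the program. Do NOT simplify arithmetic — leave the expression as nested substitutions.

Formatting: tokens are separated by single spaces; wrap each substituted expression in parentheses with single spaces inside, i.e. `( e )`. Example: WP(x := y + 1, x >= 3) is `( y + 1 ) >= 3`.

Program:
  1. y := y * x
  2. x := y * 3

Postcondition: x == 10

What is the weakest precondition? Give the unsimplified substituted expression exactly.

Answer: ( ( y * x ) * 3 ) == 10

Derivation:
post: x == 10
stmt 2: x := y * 3  -- replace 1 occurrence(s) of x with (y * 3)
  => ( y * 3 ) == 10
stmt 1: y := y * x  -- replace 1 occurrence(s) of y with (y * x)
  => ( ( y * x ) * 3 ) == 10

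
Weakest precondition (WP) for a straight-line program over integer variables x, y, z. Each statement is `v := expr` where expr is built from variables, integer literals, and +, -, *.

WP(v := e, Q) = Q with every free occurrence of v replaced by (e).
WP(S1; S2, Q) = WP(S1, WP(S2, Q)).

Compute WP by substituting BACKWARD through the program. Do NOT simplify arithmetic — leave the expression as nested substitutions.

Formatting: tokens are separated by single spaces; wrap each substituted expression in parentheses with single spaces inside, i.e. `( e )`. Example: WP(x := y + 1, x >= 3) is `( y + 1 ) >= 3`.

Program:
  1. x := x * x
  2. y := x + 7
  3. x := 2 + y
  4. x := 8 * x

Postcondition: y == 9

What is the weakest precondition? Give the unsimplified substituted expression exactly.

post: y == 9
stmt 4: x := 8 * x  -- replace 0 occurrence(s) of x with (8 * x)
  => y == 9
stmt 3: x := 2 + y  -- replace 0 occurrence(s) of x with (2 + y)
  => y == 9
stmt 2: y := x + 7  -- replace 1 occurrence(s) of y with (x + 7)
  => ( x + 7 ) == 9
stmt 1: x := x * x  -- replace 1 occurrence(s) of x with (x * x)
  => ( ( x * x ) + 7 ) == 9

Answer: ( ( x * x ) + 7 ) == 9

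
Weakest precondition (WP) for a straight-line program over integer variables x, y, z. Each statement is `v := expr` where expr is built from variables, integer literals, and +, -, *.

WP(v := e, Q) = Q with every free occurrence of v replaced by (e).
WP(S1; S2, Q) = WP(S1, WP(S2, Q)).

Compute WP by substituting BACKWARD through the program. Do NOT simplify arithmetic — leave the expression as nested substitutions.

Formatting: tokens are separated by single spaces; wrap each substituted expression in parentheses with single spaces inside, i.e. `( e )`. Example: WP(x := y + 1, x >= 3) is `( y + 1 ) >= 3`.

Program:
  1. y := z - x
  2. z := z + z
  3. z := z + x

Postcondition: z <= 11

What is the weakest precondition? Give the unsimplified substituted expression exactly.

Answer: ( ( z + z ) + x ) <= 11

Derivation:
post: z <= 11
stmt 3: z := z + x  -- replace 1 occurrence(s) of z with (z + x)
  => ( z + x ) <= 11
stmt 2: z := z + z  -- replace 1 occurrence(s) of z with (z + z)
  => ( ( z + z ) + x ) <= 11
stmt 1: y := z - x  -- replace 0 occurrence(s) of y with (z - x)
  => ( ( z + z ) + x ) <= 11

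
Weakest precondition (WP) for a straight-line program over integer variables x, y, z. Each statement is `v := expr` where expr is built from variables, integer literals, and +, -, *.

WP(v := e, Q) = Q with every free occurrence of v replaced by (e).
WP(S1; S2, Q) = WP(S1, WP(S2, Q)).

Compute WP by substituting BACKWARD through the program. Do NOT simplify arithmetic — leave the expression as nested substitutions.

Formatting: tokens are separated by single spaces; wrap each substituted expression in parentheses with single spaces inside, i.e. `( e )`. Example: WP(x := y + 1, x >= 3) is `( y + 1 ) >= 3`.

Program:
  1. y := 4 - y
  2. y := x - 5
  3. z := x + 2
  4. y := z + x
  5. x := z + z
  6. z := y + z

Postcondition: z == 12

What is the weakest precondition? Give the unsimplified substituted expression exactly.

Answer: ( ( ( x + 2 ) + x ) + ( x + 2 ) ) == 12

Derivation:
post: z == 12
stmt 6: z := y + z  -- replace 1 occurrence(s) of z with (y + z)
  => ( y + z ) == 12
stmt 5: x := z + z  -- replace 0 occurrence(s) of x with (z + z)
  => ( y + z ) == 12
stmt 4: y := z + x  -- replace 1 occurrence(s) of y with (z + x)
  => ( ( z + x ) + z ) == 12
stmt 3: z := x + 2  -- replace 2 occurrence(s) of z with (x + 2)
  => ( ( ( x + 2 ) + x ) + ( x + 2 ) ) == 12
stmt 2: y := x - 5  -- replace 0 occurrence(s) of y with (x - 5)
  => ( ( ( x + 2 ) + x ) + ( x + 2 ) ) == 12
stmt 1: y := 4 - y  -- replace 0 occurrence(s) of y with (4 - y)
  => ( ( ( x + 2 ) + x ) + ( x + 2 ) ) == 12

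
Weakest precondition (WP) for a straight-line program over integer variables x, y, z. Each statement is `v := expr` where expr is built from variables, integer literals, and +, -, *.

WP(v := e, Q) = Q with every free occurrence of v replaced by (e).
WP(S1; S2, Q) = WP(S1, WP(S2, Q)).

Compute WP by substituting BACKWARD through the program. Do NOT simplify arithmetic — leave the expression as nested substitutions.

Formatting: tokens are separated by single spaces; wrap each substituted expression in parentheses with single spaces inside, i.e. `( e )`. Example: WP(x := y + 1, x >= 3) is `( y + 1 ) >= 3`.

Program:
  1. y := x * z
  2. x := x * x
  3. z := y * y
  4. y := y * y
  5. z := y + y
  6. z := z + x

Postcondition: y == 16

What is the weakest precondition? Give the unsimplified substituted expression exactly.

post: y == 16
stmt 6: z := z + x  -- replace 0 occurrence(s) of z with (z + x)
  => y == 16
stmt 5: z := y + y  -- replace 0 occurrence(s) of z with (y + y)
  => y == 16
stmt 4: y := y * y  -- replace 1 occurrence(s) of y with (y * y)
  => ( y * y ) == 16
stmt 3: z := y * y  -- replace 0 occurrence(s) of z with (y * y)
  => ( y * y ) == 16
stmt 2: x := x * x  -- replace 0 occurrence(s) of x with (x * x)
  => ( y * y ) == 16
stmt 1: y := x * z  -- replace 2 occurrence(s) of y with (x * z)
  => ( ( x * z ) * ( x * z ) ) == 16

Answer: ( ( x * z ) * ( x * z ) ) == 16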